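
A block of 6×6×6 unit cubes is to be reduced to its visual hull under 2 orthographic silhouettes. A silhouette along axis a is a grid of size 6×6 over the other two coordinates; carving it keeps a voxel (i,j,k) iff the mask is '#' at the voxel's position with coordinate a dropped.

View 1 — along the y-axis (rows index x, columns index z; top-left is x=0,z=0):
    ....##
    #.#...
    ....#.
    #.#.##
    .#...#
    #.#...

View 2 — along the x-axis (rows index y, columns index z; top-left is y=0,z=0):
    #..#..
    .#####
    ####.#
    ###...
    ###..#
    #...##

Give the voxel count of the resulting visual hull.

49 voxels

full grid |V| = 216
step 1: project along y, AND mask (13/36) → |grid| = 78
step 2: project along x, AND mask (22/36) → |grid| = 49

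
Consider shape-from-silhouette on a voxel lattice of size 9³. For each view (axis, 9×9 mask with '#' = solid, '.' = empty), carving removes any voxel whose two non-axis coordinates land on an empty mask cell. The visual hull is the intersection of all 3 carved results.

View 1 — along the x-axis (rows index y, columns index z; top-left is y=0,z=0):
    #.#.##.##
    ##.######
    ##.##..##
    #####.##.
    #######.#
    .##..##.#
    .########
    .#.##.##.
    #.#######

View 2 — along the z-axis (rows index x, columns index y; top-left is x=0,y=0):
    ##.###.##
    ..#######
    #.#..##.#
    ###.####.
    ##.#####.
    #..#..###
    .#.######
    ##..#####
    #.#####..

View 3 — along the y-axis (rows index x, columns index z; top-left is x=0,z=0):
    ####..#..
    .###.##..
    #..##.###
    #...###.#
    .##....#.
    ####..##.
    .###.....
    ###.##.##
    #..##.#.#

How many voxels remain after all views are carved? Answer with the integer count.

216 voxels

before carving: 729 voxels (9×9×9)
carve view 1 (along x, YZ-mask fill 61/81): 549 voxels remain
carve view 2 (along z, XY-mask fill 58/81): 391 voxels remain
carve view 3 (along y, XZ-mask fill 45/81): 216 voxels remain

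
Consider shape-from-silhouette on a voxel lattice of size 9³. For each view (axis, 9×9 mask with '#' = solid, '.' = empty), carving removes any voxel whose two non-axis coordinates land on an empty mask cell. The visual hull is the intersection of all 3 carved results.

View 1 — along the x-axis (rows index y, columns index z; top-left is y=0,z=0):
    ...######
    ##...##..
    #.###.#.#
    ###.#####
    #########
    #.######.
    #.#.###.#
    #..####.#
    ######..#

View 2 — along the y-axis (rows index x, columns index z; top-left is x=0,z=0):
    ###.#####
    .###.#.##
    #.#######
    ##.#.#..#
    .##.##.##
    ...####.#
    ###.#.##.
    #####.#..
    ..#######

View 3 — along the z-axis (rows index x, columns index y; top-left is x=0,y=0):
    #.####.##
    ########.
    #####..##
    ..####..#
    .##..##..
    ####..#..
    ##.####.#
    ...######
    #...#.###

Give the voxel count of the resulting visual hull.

full grid |V| = 729
[1] x-view keeps 59 columns → grid now 531
[2] y-view keeps 57 columns → grid now 375
[3] z-view keeps 54 columns → grid now 255

|visual hull| = 255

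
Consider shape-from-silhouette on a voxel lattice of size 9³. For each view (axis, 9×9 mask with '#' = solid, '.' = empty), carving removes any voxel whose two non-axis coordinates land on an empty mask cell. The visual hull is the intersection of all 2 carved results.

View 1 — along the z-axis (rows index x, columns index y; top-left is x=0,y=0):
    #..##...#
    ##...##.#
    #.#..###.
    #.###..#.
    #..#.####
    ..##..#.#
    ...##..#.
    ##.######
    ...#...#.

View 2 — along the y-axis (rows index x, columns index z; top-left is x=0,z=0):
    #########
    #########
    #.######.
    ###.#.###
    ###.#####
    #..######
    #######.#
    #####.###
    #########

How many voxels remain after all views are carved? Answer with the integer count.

voxel count = 333

before carving: 729 voxels (9×9×9)
carve view 1 (along z, XY-mask fill 42/81): 378 voxels remain
carve view 2 (along y, XZ-mask fill 72/81): 333 voxels remain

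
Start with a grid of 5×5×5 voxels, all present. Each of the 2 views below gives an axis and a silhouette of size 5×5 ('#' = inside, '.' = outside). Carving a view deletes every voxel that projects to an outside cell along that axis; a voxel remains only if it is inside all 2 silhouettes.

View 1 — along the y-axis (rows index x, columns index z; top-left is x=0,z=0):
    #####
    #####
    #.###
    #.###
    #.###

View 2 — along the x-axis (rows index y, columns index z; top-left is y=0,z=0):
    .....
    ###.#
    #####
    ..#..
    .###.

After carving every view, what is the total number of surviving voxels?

|visual hull| = 56

before carving: 125 voxels (5×5×5)
step 1: project along y, AND mask (22/25) → |grid| = 110
step 2: project along x, AND mask (13/25) → |grid| = 56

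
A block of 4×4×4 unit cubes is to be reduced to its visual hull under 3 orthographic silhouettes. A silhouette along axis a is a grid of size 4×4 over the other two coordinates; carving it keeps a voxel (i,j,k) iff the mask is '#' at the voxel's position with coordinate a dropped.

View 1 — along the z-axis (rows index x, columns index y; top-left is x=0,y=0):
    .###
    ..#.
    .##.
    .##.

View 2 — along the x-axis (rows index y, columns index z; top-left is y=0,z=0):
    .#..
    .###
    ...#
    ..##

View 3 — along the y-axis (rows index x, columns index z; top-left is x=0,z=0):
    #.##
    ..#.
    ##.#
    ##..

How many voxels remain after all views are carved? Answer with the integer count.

|visual hull| = 9

full grid |V| = 64
[1] z-view keeps 8 columns → grid now 32
[2] x-view keeps 7 columns → grid now 15
[3] y-view keeps 9 columns → grid now 9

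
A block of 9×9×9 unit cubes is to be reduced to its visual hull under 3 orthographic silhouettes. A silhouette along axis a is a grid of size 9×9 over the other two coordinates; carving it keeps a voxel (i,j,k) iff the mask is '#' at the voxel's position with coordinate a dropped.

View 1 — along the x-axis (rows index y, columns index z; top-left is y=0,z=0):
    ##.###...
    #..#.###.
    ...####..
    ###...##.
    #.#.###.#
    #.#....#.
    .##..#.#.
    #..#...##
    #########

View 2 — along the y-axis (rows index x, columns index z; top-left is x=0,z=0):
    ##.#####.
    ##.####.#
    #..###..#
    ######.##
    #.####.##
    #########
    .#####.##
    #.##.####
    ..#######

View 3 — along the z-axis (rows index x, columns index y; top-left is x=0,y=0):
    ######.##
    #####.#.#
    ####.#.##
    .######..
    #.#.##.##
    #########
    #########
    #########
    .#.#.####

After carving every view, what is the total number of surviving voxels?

270 voxels

initial block: 9^3 = 729
step 1: project along x, AND mask (45/81) → |grid| = 405
step 2: project along y, AND mask (64/81) → |grid| = 321
step 3: project along z, AND mask (67/81) → |grid| = 270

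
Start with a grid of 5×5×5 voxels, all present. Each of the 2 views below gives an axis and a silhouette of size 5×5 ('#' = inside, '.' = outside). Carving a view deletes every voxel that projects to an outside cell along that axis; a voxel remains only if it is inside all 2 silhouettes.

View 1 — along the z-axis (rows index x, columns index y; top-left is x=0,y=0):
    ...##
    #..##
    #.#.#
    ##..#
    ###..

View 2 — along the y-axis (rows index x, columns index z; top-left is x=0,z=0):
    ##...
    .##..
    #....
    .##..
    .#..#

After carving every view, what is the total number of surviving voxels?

full grid |V| = 125
[1] z-view keeps 14 columns → grid now 70
[2] y-view keeps 9 columns → grid now 25

|visual hull| = 25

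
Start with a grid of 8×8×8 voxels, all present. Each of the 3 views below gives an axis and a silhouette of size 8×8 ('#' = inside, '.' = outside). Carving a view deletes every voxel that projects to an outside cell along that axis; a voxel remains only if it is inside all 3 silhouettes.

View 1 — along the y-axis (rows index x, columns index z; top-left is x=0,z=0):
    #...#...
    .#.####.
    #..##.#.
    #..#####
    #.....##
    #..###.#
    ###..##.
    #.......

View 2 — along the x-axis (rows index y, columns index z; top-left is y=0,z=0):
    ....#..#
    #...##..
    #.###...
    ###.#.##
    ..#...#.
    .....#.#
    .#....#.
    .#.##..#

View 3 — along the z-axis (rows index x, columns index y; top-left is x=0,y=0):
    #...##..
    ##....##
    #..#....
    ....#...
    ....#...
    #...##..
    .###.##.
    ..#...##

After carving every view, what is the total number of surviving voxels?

initial block: 8^3 = 512
step 1: project along y, AND mask (31/64) → |grid| = 248
step 2: project along x, AND mask (25/64) → |grid| = 98
step 3: project along z, AND mask (22/64) → |grid| = 31

31 voxels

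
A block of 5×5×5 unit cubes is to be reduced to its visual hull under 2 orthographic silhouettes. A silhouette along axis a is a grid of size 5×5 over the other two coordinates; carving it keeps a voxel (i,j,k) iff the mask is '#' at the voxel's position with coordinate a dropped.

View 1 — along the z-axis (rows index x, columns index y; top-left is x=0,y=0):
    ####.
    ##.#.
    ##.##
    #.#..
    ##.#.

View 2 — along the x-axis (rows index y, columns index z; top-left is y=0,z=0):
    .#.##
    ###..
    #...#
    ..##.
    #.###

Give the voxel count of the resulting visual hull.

43 voxels

start: 5×5×5 = 125 voxels
after view 1 [z-axis, 16 of 25 cells solid] → remaining = 80
after view 2 [x-axis, 14 of 25 cells solid] → remaining = 43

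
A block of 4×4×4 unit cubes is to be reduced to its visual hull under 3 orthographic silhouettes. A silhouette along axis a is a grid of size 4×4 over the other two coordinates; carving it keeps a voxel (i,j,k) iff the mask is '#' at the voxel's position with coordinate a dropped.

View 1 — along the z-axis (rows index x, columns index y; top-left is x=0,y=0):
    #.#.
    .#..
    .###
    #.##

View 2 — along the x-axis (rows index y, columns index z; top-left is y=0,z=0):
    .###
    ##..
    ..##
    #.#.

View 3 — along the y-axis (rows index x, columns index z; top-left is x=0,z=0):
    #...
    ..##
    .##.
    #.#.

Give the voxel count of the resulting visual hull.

|visual hull| = 7

start: 4×4×4 = 64 voxels
[1] z-view keeps 9 columns → grid now 36
[2] x-view keeps 9 columns → grid now 20
[3] y-view keeps 7 columns → grid now 7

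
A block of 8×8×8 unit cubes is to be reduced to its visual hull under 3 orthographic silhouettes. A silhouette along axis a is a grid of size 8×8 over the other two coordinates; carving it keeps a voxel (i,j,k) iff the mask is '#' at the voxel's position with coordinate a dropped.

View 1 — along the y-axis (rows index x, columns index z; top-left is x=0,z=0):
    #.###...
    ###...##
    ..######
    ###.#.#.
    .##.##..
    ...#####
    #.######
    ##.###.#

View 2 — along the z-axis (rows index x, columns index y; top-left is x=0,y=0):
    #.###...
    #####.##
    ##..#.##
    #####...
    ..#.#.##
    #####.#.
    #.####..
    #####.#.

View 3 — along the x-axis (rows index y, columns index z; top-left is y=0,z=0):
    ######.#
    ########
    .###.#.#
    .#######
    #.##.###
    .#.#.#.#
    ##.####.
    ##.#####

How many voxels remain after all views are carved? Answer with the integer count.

before carving: 512 voxels (8×8×8)
after view 1 [y-axis, 42 of 64 cells solid] → remaining = 336
after view 2 [z-axis, 42 of 64 cells solid] → remaining = 223
after view 3 [x-axis, 50 of 64 cells solid] → remaining = 173

voxel count = 173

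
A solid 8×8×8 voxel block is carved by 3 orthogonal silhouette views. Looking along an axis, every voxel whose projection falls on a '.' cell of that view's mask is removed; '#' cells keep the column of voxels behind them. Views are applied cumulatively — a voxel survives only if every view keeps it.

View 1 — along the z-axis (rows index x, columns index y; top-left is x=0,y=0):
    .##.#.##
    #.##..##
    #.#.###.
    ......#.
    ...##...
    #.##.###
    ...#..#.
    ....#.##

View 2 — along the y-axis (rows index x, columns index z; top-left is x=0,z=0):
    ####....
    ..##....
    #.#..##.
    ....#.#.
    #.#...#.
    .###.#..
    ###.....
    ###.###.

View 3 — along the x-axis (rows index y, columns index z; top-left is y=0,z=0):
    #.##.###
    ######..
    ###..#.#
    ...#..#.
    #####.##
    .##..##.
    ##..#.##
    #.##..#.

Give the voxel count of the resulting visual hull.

before carving: 512 voxels (8×8×8)
[1] z-view keeps 29 columns → grid now 232
[2] y-view keeps 28 columns → grid now 106
[3] x-view keeps 39 columns → grid now 70

remaining voxels: 70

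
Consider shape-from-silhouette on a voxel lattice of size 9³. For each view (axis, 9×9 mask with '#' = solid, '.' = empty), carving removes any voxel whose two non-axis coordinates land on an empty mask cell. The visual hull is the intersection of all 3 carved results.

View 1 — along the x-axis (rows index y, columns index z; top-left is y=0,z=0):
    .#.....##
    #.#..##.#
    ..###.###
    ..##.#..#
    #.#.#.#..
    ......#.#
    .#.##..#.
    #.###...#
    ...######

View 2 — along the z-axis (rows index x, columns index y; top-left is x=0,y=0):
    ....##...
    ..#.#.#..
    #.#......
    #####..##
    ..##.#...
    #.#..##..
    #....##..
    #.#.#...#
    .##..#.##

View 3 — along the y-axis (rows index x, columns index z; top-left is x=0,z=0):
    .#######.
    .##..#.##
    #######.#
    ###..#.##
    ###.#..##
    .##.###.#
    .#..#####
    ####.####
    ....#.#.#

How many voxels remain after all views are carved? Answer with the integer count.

initial block: 9^3 = 729
V1 x: intersect with YZ mask (39 set) -- 351 left
V2 z: intersect with XY mask (33 set) -- 141 left
V3 y: intersect with XZ mask (55 set) -- 91 left

91 voxels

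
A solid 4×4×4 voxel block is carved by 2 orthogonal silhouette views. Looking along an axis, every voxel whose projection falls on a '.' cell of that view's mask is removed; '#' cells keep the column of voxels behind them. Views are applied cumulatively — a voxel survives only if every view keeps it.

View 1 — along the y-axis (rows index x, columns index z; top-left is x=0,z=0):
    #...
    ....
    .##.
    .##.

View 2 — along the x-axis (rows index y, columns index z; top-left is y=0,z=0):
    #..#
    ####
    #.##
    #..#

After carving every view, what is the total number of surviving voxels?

initial block: 4^3 = 64
step 1: project along y, AND mask (5/16) → |grid| = 20
step 2: project along x, AND mask (11/16) → |grid| = 10

10 voxels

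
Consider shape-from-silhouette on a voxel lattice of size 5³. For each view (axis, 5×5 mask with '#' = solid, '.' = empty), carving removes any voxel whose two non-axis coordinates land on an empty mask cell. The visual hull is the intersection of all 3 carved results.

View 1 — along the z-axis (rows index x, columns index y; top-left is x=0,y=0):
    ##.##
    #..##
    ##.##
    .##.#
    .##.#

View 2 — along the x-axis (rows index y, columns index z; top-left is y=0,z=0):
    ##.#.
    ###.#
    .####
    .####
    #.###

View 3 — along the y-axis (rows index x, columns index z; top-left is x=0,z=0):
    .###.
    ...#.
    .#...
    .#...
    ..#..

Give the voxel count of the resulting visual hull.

start: 5×5×5 = 125 voxels
after view 1 [z-axis, 17 of 25 cells solid] → remaining = 85
after view 2 [x-axis, 19 of 25 cells solid] → remaining = 65
after view 3 [y-axis, 7 of 25 cells solid] → remaining = 20

voxel count = 20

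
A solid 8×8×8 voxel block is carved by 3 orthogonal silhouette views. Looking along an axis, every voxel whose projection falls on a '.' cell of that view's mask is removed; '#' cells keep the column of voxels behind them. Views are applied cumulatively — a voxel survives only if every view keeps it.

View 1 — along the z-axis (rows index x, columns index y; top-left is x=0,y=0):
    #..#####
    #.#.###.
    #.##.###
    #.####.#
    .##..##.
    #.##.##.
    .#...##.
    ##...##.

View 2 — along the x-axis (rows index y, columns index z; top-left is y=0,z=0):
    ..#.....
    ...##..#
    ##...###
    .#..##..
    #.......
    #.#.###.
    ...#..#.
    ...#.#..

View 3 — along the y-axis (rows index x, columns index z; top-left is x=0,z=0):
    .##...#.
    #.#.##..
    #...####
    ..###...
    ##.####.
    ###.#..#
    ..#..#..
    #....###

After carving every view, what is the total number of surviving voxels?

remaining voxels: 58

start: 8×8×8 = 512 voxels
carve view 1 (along z, XY-mask fill 39/64): 312 voxels remain
carve view 2 (along x, YZ-mask fill 22/64): 115 voxels remain
carve view 3 (along y, XZ-mask fill 32/64): 58 voxels remain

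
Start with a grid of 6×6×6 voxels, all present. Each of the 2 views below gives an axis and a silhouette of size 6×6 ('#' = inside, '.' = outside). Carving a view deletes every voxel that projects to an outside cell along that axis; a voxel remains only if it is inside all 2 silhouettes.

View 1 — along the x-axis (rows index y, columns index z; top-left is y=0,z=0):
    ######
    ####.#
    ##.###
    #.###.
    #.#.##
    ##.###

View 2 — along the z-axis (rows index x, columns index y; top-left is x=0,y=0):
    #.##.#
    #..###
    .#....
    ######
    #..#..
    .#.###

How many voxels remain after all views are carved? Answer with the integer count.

initial block: 6^3 = 216
[1] x-view keeps 29 columns → grid now 174
[2] z-view keeps 21 columns → grid now 101

|visual hull| = 101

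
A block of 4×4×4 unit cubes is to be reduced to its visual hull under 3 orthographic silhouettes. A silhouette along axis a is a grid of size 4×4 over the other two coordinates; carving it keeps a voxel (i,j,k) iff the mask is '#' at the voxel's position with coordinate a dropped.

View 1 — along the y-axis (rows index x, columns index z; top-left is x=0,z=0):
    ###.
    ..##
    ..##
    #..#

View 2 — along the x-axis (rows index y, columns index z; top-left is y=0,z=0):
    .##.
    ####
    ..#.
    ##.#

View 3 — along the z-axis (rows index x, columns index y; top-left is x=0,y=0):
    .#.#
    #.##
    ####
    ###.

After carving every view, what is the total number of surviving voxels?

voxel count = 15

full grid |V| = 64
  1. axis=1 (XZ plane), |mask|=9  ⇒  voxels=36
  2. axis=0 (YZ plane), |mask|=10  ⇒  voxels=22
  3. axis=2 (XY plane), |mask|=12  ⇒  voxels=15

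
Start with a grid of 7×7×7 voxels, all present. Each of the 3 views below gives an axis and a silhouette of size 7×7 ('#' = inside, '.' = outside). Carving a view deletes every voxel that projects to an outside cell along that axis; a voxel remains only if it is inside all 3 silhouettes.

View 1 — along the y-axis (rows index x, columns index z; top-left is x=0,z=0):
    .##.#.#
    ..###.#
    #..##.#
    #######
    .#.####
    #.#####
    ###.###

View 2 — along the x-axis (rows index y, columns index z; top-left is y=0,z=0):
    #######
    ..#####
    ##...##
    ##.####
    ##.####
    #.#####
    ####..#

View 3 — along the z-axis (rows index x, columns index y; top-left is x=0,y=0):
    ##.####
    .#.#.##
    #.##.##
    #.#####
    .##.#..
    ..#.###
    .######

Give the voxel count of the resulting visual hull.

initial block: 7^3 = 343
after view 1 [y-axis, 36 of 49 cells solid] → remaining = 252
after view 2 [x-axis, 39 of 49 cells solid] → remaining = 202
after view 3 [z-axis, 34 of 49 cells solid] → remaining = 141

141 voxels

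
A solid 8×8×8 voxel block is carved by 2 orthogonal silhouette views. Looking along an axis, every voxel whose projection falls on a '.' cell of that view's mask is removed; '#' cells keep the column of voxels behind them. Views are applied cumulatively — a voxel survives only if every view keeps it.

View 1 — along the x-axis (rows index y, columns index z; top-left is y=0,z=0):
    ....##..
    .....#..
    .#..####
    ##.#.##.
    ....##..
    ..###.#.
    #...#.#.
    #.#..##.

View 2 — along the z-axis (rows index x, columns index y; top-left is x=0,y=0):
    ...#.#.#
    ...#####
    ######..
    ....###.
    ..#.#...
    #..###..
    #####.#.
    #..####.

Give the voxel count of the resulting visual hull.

start: 8×8×8 = 512 voxels
step 1: project along x, AND mask (26/64) → |grid| = 208
step 2: project along z, AND mask (34/64) → |grid| = 113

remaining voxels: 113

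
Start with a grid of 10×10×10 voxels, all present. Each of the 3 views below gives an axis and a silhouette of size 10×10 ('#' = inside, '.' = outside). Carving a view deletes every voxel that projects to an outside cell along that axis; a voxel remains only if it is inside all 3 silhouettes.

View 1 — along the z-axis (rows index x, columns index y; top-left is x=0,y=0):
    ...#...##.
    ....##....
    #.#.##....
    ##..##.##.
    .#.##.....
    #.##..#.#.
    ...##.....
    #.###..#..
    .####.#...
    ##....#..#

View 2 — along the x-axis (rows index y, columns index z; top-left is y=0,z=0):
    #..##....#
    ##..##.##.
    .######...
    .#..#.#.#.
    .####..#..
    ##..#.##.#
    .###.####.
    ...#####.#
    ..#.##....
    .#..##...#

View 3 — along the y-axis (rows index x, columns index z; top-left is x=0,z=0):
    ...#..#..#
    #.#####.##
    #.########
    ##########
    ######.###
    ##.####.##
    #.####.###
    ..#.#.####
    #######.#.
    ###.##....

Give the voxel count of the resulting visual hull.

full grid |V| = 1000
V1 z: intersect with XY mask (39 set) -- 390 left
V2 x: intersect with YZ mask (51 set) -- 197 left
V3 y: intersect with XZ mask (74 set) -- 151 left

|visual hull| = 151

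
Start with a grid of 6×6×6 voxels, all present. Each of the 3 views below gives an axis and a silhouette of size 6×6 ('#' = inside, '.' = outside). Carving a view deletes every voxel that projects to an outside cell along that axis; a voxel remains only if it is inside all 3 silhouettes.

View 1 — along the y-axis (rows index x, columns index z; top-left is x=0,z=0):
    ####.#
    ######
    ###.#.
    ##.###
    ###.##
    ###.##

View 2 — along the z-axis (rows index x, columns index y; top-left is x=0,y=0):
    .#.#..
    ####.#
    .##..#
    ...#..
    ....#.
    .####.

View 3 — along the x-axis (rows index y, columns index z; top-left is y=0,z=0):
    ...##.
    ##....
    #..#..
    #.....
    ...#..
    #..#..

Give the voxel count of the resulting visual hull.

start: 6×6×6 = 216 voxels
step 1: project along y, AND mask (30/36) → |grid| = 180
step 2: project along z, AND mask (16/36) → |grid| = 82
step 3: project along x, AND mask (10/36) → |grid| = 21

voxel count = 21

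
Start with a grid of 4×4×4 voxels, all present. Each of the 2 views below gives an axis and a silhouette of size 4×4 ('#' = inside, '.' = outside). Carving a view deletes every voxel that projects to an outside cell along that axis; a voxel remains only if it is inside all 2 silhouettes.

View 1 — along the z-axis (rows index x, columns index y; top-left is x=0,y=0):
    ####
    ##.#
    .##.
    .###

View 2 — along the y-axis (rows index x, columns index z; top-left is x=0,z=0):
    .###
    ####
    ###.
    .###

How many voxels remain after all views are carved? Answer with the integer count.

remaining voxels: 39

full grid |V| = 64
after view 1 [z-axis, 12 of 16 cells solid] → remaining = 48
after view 2 [y-axis, 13 of 16 cells solid] → remaining = 39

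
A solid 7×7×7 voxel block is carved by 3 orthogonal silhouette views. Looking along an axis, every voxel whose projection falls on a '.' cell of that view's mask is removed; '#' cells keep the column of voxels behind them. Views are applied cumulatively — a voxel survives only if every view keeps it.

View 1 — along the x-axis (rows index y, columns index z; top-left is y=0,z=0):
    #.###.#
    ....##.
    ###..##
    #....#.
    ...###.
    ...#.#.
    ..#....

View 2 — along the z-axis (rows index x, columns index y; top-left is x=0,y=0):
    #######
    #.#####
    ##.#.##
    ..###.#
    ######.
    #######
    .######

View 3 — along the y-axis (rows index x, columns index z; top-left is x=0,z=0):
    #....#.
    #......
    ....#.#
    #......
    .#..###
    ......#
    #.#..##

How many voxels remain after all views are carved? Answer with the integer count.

voxel count = 39

initial block: 7^3 = 343
  1. axis=0 (YZ plane), |mask|=20  ⇒  voxels=140
  2. axis=2 (XY plane), |mask|=41  ⇒  voxels=115
  3. axis=1 (XZ plane), |mask|=15  ⇒  voxels=39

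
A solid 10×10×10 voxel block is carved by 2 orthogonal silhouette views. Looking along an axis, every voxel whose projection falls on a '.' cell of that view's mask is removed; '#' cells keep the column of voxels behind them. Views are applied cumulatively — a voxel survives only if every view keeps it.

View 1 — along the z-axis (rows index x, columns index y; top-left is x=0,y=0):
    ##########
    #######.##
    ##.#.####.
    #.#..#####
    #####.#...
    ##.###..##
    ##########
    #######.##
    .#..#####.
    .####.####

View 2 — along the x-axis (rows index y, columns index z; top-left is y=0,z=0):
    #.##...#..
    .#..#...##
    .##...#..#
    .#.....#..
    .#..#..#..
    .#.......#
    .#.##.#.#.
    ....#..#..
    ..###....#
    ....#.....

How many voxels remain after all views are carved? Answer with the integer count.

start: 10×10×10 = 1000 voxels
step 1: project along z, AND mask (79/100) → |grid| = 790
step 2: project along x, AND mask (31/100) → |grid| = 252

252 voxels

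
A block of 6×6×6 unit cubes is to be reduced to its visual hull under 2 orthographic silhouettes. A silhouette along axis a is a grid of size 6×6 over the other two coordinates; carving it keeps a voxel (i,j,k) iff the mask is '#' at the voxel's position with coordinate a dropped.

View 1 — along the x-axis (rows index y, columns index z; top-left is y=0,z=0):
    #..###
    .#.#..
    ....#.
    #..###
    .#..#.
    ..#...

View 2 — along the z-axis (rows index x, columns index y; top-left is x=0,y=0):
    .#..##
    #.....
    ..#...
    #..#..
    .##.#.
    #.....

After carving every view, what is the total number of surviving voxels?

initial block: 6^3 = 216
step 1: project along x, AND mask (14/36) → |grid| = 84
step 2: project along z, AND mask (11/36) → |grid| = 27

27 voxels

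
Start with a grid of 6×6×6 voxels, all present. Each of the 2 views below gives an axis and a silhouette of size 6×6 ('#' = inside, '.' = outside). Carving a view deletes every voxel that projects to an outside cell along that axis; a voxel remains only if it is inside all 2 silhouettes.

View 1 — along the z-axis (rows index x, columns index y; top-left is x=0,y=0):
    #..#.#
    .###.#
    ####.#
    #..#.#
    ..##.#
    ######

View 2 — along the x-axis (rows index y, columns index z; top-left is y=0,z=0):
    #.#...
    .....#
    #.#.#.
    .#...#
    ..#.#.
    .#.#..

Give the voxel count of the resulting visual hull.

|visual hull| = 49

initial block: 6^3 = 216
[1] z-view keeps 24 columns → grid now 144
[2] x-view keeps 12 columns → grid now 49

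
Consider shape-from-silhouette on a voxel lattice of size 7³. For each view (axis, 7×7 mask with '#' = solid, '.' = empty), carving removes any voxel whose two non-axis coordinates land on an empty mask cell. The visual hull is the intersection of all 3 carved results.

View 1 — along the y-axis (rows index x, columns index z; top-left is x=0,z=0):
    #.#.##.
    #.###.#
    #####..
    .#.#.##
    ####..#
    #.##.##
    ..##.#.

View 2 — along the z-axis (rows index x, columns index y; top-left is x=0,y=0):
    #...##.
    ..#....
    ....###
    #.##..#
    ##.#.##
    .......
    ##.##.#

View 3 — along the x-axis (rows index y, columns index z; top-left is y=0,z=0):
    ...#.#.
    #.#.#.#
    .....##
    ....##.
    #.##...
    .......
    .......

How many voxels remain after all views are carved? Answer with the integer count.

|visual hull| = 22

full grid |V| = 343
step 1: project along y, AND mask (31/49) → |grid| = 217
step 2: project along z, AND mask (21/49) → |grid| = 88
step 3: project along x, AND mask (13/49) → |grid| = 22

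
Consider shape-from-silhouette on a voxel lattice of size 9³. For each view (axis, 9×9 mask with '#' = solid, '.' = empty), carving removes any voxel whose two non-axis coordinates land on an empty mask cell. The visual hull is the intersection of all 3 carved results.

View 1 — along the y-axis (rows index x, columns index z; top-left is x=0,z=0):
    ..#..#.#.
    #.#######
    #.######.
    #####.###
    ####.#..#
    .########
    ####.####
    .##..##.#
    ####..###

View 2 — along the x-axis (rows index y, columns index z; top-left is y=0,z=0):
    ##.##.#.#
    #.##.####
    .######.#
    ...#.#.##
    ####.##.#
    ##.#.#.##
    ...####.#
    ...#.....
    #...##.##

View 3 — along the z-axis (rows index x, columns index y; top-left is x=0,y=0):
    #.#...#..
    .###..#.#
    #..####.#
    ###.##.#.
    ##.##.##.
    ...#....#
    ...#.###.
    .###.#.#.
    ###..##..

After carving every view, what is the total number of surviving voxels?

167 voxels

before carving: 729 voxels (9×9×9)
after view 1 [y-axis, 60 of 81 cells solid] → remaining = 540
after view 2 [x-axis, 48 of 81 cells solid] → remaining = 321
after view 3 [z-axis, 42 of 81 cells solid] → remaining = 167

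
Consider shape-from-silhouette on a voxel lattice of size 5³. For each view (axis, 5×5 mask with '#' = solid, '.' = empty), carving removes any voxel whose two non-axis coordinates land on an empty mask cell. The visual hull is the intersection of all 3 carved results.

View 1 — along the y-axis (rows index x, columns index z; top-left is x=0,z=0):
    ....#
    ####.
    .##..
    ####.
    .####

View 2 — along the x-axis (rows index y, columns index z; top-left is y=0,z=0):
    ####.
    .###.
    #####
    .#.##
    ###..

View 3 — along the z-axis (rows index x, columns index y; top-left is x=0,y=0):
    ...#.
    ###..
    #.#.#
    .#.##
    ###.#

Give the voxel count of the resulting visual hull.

remaining voxels: 38

full grid |V| = 125
  1. axis=1 (XZ plane), |mask|=15  ⇒  voxels=75
  2. axis=0 (YZ plane), |mask|=18  ⇒  voxels=58
  3. axis=2 (XY plane), |mask|=14  ⇒  voxels=38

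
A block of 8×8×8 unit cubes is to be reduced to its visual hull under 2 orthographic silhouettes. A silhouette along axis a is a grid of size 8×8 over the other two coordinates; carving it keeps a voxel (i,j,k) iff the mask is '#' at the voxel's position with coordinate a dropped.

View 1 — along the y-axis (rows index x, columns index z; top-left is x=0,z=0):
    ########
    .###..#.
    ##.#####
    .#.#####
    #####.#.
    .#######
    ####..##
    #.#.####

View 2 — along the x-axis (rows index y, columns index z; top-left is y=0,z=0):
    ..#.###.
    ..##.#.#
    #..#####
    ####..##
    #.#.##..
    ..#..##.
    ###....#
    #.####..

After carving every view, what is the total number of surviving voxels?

|visual hull| = 219

initial block: 8^3 = 512
after view 1 [y-axis, 50 of 64 cells solid] → remaining = 400
after view 2 [x-axis, 36 of 64 cells solid] → remaining = 219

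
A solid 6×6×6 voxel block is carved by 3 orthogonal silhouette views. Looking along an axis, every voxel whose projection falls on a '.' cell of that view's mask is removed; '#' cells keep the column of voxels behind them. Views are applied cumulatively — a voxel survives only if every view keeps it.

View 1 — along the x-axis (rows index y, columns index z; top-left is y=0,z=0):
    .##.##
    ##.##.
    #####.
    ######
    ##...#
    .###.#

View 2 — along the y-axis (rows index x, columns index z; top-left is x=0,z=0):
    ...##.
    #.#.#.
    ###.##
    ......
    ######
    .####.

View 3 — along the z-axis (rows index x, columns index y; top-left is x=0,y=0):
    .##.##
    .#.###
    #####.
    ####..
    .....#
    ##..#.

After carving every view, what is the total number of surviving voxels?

42 voxels

before carving: 216 voxels (6×6×6)
carve view 1 (along x, YZ-mask fill 26/36): 156 voxels remain
carve view 2 (along y, XZ-mask fill 20/36): 86 voxels remain
carve view 3 (along z, XY-mask fill 21/36): 42 voxels remain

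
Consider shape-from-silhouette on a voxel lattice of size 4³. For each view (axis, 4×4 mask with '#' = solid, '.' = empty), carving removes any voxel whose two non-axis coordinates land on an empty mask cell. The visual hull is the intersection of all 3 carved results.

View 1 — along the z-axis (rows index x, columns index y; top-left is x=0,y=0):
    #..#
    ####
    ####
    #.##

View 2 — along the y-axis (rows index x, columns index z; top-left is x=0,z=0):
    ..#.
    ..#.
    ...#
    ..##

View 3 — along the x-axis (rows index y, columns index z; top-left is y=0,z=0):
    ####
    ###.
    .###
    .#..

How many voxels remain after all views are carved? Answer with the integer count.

initial block: 4^3 = 64
step 1: project along z, AND mask (13/16) → |grid| = 52
step 2: project along y, AND mask (5/16) → |grid| = 16
step 3: project along x, AND mask (11/16) → |grid| = 10

remaining voxels: 10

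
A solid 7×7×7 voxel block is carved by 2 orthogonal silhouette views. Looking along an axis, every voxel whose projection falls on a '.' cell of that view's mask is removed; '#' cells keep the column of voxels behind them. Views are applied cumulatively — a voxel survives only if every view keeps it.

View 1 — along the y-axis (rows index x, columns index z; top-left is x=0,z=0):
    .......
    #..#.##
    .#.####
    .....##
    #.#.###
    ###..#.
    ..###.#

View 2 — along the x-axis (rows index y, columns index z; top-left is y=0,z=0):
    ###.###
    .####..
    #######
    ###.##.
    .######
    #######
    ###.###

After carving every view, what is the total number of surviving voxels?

start: 7×7×7 = 343 voxels
carve view 1 (along y, XZ-mask fill 24/49): 168 voxels remain
carve view 2 (along x, YZ-mask fill 41/49): 138 voxels remain

138 voxels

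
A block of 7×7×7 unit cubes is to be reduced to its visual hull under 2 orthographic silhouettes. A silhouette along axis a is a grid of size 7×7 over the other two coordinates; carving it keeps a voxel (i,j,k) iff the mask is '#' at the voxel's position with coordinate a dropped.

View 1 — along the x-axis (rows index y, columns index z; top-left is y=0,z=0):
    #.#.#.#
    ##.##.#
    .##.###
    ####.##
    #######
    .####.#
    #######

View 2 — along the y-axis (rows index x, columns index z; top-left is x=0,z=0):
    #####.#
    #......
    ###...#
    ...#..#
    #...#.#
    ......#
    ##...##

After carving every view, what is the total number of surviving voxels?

voxel count = 123

start: 7×7×7 = 343 voxels
[1] x-view keeps 39 columns → grid now 273
[2] y-view keeps 21 columns → grid now 123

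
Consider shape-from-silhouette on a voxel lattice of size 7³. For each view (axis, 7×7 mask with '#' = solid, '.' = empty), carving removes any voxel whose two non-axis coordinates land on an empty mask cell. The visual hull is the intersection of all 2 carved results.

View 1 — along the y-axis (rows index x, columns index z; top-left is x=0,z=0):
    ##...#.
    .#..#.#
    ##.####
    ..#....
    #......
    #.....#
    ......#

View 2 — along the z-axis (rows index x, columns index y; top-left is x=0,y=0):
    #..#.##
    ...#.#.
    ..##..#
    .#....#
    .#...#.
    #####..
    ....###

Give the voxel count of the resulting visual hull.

|visual hull| = 53

before carving: 343 voxels (7×7×7)
step 1: project along y, AND mask (17/49) → |grid| = 119
step 2: project along z, AND mask (21/49) → |grid| = 53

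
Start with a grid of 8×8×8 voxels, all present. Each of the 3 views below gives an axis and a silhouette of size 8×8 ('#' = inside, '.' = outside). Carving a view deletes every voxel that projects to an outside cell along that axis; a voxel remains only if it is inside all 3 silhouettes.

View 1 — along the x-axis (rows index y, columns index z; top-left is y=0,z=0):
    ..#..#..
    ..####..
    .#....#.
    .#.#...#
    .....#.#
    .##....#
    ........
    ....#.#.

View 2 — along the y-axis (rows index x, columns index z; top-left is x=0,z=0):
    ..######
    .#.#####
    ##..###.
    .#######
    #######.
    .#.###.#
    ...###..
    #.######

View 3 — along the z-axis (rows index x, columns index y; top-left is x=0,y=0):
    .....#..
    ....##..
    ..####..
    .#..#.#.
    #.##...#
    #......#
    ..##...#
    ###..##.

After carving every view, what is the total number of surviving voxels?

remaining voxels: 38

initial block: 8^3 = 512
carve view 1 (along x, YZ-mask fill 18/64): 144 voxels remain
carve view 2 (along y, XZ-mask fill 46/64): 108 voxels remain
carve view 3 (along z, XY-mask fill 24/64): 38 voxels remain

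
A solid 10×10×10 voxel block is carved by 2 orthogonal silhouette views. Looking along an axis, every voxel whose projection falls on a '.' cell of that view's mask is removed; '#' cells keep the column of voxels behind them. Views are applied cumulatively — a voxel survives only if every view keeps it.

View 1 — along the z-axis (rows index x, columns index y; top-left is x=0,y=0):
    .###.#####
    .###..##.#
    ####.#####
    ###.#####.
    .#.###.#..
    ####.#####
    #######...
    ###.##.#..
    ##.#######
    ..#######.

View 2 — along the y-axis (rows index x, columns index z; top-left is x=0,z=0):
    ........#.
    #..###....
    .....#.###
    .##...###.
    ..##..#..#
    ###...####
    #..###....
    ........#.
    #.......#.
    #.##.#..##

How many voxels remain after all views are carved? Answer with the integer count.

remaining voxels: 285

start: 10×10×10 = 1000 voxels
step 1: project along z, AND mask (74/100) → |grid| = 740
step 2: project along y, AND mask (38/100) → |grid| = 285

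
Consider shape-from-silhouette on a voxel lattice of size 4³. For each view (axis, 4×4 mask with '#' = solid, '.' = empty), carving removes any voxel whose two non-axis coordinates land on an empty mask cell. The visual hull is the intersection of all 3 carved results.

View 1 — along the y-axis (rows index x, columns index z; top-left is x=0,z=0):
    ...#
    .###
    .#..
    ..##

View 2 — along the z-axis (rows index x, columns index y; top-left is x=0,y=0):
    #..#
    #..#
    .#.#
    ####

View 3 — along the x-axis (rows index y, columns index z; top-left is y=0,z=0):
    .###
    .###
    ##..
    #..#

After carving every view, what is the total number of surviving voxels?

initial block: 4^3 = 64
after view 1 [y-axis, 7 of 16 cells solid] → remaining = 28
after view 2 [z-axis, 10 of 16 cells solid] → remaining = 18
after view 3 [x-axis, 10 of 16 cells solid] → remaining = 12

voxel count = 12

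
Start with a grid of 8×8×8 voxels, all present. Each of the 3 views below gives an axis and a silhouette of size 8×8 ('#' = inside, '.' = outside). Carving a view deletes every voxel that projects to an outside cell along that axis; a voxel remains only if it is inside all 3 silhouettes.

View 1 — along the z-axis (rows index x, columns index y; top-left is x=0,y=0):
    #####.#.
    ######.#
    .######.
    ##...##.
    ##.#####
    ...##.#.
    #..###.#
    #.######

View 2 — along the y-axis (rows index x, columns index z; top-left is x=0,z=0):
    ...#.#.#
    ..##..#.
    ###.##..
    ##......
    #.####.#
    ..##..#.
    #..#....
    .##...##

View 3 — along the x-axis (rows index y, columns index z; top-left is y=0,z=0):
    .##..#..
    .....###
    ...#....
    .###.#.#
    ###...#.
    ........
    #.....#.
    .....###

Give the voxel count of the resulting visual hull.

start: 8×8×8 = 512 voxels
V1 z: intersect with XY mask (45 set) -- 360 left
V2 y: intersect with XZ mask (28 set) -- 166 left
V3 x: intersect with YZ mask (21 set) -- 56 left

56 voxels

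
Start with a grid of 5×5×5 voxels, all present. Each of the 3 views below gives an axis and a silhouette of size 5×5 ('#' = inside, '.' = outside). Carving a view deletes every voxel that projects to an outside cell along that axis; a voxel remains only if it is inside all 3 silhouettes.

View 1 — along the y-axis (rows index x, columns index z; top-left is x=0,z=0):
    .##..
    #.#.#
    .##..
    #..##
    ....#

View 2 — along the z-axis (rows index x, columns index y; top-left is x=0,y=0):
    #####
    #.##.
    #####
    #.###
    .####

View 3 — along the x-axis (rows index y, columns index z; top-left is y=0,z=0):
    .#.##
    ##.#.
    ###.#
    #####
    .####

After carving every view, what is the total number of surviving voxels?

remaining voxels: 35

start: 5×5×5 = 125 voxels
step 1: project along y, AND mask (11/25) → |grid| = 55
step 2: project along z, AND mask (21/25) → |grid| = 45
step 3: project along x, AND mask (19/25) → |grid| = 35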